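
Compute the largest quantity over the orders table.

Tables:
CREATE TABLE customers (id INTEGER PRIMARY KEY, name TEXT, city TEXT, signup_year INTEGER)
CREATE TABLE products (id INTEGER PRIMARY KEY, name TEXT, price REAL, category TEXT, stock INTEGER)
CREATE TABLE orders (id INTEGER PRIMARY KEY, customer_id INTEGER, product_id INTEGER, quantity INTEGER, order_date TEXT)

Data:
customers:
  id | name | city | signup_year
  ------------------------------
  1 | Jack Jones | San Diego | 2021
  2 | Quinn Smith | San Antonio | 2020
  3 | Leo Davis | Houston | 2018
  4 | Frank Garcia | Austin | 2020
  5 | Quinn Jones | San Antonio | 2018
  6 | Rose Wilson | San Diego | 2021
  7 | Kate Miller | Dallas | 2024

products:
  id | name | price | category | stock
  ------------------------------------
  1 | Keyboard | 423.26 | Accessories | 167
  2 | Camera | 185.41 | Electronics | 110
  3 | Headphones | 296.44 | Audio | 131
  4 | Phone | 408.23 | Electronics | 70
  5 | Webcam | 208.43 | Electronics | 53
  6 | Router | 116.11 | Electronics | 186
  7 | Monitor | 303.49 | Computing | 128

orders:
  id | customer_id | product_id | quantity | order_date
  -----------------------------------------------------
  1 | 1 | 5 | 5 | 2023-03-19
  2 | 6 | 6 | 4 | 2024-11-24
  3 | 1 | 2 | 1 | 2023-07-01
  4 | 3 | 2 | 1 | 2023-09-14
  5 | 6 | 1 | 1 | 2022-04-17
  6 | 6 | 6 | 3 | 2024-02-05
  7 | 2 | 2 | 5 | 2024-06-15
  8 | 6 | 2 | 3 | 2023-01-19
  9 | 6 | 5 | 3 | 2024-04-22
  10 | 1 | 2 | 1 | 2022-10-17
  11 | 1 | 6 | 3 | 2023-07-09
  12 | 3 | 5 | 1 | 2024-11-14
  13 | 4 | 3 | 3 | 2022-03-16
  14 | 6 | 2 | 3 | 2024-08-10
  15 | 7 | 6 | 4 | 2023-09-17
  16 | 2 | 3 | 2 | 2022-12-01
SELECT MAX(quantity) FROM orders

Execution result:
5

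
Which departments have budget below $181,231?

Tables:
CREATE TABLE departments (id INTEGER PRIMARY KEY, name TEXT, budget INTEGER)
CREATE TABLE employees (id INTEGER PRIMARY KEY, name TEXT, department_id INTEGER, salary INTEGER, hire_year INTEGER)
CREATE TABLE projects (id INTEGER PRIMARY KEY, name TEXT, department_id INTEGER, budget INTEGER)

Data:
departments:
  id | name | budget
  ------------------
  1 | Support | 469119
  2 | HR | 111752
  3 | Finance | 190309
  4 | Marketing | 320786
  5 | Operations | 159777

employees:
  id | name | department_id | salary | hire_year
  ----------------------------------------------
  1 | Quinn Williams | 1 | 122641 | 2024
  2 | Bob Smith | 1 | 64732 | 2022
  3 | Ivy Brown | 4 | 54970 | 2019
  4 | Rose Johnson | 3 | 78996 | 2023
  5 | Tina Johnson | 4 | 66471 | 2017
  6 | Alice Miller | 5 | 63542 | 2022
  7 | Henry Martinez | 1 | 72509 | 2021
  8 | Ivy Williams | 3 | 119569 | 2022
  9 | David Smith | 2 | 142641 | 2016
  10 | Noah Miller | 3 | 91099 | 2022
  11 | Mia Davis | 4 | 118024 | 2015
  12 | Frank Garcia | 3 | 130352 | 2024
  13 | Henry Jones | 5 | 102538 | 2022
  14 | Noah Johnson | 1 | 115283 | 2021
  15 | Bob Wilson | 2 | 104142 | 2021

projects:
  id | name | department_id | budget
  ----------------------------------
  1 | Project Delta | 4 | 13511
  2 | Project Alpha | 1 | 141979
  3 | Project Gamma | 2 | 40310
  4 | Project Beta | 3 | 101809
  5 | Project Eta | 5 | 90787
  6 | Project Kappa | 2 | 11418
SELECT name, budget FROM departments WHERE budget < 181231

Execution result:
name | budget
HR | 111752
Operations | 159777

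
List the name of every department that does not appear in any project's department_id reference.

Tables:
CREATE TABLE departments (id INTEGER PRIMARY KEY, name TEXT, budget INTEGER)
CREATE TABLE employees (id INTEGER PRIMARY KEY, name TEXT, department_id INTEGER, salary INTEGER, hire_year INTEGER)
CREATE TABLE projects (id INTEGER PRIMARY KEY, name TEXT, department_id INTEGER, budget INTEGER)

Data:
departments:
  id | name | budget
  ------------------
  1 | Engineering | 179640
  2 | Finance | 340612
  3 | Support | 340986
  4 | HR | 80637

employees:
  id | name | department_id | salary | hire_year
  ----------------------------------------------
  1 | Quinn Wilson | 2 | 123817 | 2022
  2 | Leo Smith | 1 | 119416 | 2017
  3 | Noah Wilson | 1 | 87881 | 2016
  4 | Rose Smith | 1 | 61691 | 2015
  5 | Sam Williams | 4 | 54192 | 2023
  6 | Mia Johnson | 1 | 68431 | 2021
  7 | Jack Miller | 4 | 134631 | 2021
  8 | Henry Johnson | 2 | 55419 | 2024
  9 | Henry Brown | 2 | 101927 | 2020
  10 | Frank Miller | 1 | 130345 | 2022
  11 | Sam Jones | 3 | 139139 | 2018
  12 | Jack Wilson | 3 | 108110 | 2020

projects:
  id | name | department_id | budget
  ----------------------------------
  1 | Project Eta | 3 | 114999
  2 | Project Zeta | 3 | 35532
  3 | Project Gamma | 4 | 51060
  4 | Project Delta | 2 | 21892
SELECT p.name FROM departments p LEFT JOIN projects c ON c.department_id = p.id WHERE c.id IS NULL

Execution result:
Engineering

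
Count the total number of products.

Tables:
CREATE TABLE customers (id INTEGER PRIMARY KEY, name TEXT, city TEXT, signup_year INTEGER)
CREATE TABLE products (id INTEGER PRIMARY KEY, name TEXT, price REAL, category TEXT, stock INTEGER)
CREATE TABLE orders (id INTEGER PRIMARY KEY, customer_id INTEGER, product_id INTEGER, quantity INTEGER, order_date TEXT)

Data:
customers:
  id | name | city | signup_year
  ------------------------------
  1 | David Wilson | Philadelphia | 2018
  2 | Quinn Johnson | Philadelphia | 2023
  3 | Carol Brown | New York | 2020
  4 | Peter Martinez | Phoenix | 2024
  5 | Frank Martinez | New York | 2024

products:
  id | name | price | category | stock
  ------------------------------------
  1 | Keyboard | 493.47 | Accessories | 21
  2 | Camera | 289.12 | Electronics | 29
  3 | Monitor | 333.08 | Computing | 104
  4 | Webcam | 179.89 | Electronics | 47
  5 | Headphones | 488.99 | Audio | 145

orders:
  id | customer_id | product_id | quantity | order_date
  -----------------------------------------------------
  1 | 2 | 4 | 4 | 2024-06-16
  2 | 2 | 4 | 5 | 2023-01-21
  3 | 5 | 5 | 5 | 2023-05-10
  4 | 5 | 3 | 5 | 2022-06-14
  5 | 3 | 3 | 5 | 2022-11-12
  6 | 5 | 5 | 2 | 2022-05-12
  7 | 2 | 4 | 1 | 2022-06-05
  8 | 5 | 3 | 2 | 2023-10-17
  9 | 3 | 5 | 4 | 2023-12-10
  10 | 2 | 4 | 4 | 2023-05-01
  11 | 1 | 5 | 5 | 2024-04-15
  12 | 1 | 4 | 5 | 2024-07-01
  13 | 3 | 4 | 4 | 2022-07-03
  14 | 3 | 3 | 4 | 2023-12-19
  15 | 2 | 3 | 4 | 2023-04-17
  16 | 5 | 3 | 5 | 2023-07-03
SELECT COUNT(*) FROM products

Execution result:
5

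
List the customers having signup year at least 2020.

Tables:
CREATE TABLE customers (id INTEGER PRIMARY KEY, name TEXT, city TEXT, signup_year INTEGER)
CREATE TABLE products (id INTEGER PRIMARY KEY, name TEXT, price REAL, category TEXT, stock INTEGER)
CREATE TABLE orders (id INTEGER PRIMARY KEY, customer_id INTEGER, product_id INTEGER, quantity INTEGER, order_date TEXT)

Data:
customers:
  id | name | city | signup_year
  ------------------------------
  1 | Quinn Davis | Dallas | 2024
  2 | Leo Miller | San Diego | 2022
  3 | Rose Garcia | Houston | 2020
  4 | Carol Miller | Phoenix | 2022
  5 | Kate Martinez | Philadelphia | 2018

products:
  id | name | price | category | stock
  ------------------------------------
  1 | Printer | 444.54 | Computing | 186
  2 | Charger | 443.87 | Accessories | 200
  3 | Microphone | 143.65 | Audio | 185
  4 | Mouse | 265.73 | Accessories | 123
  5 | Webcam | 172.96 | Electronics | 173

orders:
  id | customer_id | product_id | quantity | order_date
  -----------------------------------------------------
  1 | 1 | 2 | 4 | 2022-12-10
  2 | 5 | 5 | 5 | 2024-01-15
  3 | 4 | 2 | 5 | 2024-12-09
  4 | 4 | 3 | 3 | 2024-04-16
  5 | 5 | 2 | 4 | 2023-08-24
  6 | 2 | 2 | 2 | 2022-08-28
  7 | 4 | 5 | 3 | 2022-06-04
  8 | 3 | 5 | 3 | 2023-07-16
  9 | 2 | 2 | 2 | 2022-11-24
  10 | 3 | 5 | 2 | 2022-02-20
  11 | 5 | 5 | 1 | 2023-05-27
SELECT name, signup_year FROM customers WHERE signup_year >= 2020

Execution result:
name | signup_year
Quinn Davis | 2024
Leo Miller | 2022
Rose Garcia | 2020
Carol Miller | 2022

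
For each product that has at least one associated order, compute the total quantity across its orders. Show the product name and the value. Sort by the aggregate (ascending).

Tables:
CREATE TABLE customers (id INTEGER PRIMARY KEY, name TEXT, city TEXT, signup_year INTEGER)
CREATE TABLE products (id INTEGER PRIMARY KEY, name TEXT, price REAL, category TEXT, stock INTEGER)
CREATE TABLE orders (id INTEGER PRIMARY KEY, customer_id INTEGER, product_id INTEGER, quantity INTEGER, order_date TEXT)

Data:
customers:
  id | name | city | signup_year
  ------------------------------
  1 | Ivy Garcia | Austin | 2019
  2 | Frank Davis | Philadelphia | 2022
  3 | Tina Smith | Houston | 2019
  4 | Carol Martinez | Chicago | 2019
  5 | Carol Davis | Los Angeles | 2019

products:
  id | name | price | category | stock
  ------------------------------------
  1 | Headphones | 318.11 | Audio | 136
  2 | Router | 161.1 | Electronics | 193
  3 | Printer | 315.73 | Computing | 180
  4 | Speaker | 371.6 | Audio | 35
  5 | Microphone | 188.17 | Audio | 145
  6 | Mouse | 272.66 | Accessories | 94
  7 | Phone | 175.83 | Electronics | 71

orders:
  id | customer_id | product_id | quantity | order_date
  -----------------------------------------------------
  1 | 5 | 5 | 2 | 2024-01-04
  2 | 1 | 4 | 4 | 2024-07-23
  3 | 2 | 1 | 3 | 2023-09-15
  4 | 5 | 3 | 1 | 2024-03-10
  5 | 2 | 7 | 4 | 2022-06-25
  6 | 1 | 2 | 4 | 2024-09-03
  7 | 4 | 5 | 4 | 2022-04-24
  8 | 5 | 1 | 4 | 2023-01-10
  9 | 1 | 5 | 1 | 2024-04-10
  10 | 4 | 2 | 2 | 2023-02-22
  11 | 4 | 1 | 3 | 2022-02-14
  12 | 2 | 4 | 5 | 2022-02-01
SELECT p.name, SUM(c.quantity) AS sum_quantity FROM orders c JOIN products p ON c.product_id = p.id GROUP BY p.id, p.name ORDER BY sum_quantity ASC

Execution result:
name | sum_quantity
Printer | 1
Phone | 4
Router | 6
Microphone | 7
Speaker | 9
Headphones | 10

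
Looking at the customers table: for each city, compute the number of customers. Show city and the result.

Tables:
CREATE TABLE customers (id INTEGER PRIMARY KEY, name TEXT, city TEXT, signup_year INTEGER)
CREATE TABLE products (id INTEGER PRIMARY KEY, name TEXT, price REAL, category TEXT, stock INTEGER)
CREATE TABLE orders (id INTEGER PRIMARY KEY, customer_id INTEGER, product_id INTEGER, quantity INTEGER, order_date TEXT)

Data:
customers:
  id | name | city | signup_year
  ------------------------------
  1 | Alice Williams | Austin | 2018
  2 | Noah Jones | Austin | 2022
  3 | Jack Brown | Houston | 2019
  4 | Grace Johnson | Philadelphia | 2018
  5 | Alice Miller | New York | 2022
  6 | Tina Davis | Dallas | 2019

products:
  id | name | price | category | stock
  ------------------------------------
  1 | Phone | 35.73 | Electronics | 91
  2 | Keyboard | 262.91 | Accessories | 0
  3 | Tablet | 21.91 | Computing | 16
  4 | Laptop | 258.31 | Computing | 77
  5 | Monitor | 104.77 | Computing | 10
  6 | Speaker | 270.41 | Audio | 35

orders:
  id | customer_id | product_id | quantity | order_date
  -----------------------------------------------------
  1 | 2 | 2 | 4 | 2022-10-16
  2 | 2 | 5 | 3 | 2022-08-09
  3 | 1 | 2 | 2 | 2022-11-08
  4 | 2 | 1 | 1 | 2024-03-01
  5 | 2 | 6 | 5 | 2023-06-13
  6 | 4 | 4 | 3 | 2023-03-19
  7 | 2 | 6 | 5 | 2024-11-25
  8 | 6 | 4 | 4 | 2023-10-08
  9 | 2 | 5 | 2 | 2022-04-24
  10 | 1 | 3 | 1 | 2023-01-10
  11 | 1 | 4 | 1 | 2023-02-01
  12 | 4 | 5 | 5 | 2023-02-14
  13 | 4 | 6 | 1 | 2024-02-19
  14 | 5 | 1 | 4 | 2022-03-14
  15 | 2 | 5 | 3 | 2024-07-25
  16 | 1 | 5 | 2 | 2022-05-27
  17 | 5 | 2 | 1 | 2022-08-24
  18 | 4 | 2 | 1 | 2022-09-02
SELECT city, COUNT(*) AS n FROM customers GROUP BY city

Execution result:
city | n
Austin | 2
Dallas | 1
Houston | 1
New York | 1
Philadelphia | 1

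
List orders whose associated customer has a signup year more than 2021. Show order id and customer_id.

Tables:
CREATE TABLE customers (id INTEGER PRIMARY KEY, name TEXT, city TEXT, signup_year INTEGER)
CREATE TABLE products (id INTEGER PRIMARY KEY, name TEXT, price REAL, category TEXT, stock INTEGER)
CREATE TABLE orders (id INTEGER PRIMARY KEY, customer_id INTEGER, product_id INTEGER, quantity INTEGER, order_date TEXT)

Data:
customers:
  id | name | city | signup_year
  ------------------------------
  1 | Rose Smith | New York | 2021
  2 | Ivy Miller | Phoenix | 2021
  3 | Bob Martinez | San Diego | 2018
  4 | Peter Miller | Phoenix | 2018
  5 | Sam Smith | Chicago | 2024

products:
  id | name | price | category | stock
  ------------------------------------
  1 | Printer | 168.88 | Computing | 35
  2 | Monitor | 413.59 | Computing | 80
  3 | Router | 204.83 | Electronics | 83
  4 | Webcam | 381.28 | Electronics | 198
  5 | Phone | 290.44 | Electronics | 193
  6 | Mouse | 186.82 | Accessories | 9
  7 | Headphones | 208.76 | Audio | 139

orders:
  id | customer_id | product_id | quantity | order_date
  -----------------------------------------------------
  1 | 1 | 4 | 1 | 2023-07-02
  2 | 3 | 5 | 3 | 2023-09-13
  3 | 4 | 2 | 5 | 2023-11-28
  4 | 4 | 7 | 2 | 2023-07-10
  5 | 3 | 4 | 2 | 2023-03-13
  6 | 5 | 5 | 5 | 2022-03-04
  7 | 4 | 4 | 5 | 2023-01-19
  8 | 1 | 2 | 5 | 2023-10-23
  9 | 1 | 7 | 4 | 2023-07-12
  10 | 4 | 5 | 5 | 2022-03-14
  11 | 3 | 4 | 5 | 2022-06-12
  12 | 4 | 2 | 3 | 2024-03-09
SELECT id, customer_id FROM orders WHERE customer_id IN (SELECT id FROM customers WHERE signup_year > 2021)

Execution result:
id | customer_id
6 | 5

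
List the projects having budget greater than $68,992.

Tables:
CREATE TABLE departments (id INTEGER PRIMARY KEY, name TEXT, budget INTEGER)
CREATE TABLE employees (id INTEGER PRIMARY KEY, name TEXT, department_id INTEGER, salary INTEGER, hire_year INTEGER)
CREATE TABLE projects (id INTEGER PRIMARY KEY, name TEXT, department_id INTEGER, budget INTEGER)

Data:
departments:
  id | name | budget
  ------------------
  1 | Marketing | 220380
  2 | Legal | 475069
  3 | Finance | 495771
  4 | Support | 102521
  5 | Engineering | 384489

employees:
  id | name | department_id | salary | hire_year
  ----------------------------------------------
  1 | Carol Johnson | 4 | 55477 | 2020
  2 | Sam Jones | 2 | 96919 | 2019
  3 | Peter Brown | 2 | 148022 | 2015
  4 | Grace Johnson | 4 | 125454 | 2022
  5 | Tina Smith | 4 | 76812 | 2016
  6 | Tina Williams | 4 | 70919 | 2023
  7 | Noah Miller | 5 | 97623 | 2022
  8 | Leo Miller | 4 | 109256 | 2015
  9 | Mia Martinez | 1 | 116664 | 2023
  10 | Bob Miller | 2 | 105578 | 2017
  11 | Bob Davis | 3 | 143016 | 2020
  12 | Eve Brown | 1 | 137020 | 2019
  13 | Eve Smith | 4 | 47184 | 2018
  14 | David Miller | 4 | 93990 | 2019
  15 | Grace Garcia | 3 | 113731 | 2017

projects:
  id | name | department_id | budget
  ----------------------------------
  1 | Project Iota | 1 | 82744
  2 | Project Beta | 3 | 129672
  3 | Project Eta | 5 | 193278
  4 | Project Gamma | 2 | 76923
SELECT name, budget FROM projects WHERE budget > 68992

Execution result:
name | budget
Project Iota | 82744
Project Beta | 129672
Project Eta | 193278
Project Gamma | 76923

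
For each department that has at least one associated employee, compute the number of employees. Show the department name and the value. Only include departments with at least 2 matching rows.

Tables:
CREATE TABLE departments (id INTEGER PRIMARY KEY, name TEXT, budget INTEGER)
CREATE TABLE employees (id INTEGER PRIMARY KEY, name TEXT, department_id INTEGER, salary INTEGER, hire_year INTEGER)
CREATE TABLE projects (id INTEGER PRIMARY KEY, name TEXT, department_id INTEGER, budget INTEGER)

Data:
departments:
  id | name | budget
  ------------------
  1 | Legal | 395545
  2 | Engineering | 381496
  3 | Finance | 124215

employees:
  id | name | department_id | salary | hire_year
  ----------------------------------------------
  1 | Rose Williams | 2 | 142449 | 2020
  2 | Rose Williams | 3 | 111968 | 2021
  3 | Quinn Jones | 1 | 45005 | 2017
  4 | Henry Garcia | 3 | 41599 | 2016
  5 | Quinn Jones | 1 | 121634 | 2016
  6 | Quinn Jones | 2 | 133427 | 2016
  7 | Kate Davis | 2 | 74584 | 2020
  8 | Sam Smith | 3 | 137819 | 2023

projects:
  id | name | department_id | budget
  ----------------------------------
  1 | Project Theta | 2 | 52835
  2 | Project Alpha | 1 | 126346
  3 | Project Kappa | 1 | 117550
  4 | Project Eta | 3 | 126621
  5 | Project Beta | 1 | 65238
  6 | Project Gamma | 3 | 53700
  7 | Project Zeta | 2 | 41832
SELECT p.name, COUNT(*) AS n FROM employees c JOIN departments p ON c.department_id = p.id GROUP BY p.id, p.name HAVING COUNT(*) >= 2

Execution result:
name | n
Legal | 2
Engineering | 3
Finance | 3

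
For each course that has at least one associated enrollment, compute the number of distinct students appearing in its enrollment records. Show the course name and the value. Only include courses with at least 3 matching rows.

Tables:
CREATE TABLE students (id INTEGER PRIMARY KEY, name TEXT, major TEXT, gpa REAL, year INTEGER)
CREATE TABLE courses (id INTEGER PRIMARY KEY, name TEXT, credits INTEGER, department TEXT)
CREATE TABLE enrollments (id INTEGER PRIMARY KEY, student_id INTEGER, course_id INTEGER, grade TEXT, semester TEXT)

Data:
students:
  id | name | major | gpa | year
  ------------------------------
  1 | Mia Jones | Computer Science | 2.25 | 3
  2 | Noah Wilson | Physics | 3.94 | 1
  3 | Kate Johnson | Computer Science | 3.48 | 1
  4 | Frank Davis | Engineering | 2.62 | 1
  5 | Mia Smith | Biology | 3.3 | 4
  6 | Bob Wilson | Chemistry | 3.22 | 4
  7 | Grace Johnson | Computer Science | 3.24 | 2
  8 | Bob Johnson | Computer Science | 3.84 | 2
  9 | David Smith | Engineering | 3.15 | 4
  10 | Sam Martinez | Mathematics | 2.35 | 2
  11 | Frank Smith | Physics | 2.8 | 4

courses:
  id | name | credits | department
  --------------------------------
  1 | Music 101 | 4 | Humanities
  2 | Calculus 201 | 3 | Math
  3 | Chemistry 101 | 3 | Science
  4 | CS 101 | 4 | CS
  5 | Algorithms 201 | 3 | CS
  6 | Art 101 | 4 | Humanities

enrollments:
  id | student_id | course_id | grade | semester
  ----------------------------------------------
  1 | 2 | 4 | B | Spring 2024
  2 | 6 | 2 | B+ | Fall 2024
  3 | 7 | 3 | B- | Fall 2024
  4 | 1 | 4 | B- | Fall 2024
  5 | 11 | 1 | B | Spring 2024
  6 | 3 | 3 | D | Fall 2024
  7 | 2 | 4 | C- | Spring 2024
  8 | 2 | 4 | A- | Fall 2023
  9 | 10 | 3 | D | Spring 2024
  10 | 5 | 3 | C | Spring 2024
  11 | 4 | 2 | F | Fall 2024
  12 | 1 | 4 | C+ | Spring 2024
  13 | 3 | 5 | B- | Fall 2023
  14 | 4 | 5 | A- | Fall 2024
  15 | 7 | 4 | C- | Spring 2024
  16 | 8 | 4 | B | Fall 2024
SELECT p.name, COUNT(DISTINCT c.student_id) AS distinct_student_count FROM enrollments c JOIN courses p ON c.course_id = p.id GROUP BY p.id, p.name HAVING COUNT(*) >= 3

Execution result:
name | distinct_student_count
Chemistry 101 | 4
CS 101 | 4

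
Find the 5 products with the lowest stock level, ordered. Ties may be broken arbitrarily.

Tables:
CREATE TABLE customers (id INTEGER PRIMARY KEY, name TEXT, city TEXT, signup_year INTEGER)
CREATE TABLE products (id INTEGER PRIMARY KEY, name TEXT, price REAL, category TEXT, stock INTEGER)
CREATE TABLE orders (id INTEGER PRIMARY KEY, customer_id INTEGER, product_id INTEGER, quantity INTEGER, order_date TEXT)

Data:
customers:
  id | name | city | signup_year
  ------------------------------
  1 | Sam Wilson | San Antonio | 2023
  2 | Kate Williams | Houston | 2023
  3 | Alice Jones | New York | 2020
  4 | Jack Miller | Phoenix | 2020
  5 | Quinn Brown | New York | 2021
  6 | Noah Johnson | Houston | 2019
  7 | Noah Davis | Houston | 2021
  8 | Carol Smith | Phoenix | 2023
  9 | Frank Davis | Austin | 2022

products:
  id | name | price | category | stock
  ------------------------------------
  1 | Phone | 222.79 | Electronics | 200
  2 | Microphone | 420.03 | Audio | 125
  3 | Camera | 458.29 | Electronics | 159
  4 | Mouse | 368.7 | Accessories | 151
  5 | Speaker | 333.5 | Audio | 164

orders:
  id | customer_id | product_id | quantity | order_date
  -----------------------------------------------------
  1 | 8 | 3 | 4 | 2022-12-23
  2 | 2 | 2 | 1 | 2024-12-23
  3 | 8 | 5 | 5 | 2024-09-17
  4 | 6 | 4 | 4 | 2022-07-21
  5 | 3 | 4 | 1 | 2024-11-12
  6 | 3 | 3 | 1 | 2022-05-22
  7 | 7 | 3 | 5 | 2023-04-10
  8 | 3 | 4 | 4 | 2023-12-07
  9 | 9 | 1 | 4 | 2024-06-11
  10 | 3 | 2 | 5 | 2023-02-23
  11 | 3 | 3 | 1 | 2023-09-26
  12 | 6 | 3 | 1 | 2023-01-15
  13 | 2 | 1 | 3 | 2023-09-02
SELECT name, stock FROM products ORDER BY stock ASC LIMIT 5

Execution result:
name | stock
Microphone | 125
Mouse | 151
Camera | 159
Speaker | 164
Phone | 200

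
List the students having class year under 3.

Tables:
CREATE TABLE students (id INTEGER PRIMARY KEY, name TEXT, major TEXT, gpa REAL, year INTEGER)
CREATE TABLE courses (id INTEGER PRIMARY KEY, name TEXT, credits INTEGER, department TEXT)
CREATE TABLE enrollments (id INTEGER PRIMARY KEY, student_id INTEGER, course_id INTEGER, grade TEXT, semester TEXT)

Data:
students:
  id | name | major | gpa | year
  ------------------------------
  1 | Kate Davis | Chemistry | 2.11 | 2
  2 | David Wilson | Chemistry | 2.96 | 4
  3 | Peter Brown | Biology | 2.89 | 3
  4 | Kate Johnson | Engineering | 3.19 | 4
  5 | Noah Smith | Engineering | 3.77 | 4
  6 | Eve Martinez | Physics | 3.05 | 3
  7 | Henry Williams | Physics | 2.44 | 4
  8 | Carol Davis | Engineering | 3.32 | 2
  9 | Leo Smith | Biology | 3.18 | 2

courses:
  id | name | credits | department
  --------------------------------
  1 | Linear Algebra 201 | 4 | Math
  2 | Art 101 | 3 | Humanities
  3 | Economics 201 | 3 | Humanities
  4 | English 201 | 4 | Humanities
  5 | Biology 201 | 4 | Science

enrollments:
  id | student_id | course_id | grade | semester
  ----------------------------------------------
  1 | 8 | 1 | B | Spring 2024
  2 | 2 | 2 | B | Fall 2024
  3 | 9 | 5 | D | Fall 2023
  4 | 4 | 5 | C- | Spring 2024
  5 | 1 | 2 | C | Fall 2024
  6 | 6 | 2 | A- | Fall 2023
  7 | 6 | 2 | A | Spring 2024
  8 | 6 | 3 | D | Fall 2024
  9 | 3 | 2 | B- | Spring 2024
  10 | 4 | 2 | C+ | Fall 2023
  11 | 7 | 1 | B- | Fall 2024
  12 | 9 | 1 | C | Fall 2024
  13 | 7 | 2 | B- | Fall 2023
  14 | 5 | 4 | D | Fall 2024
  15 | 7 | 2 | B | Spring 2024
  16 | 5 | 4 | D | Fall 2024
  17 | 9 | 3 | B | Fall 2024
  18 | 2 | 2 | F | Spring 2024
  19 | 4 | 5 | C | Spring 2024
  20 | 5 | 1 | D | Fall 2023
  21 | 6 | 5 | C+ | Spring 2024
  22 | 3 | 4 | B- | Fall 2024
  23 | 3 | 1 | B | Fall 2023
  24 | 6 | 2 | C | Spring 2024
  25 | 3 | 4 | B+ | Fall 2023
SELECT name, year FROM students WHERE year < 3

Execution result:
name | year
Kate Davis | 2
Carol Davis | 2
Leo Smith | 2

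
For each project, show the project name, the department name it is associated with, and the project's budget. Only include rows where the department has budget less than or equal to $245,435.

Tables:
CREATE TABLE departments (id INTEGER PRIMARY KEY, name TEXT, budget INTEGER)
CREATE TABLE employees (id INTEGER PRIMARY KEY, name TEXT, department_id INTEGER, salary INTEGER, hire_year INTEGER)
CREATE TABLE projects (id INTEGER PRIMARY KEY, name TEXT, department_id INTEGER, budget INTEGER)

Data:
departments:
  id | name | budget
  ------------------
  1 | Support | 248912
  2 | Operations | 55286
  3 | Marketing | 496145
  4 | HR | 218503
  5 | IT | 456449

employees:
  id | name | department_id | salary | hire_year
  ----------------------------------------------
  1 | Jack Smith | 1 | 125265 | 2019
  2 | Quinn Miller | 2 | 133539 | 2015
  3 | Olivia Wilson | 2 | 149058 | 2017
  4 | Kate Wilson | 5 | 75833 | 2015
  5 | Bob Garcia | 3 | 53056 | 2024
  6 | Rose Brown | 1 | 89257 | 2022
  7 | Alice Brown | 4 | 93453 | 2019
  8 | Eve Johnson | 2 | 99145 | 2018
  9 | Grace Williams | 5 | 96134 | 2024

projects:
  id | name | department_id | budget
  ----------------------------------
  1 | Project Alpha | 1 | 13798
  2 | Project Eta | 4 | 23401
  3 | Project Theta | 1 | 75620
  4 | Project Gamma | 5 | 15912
SELECT c.name, p.name AS department, c.budget FROM projects c JOIN departments p ON c.department_id = p.id WHERE p.budget <= 245435

Execution result:
name | department | budget
Project Eta | HR | 23401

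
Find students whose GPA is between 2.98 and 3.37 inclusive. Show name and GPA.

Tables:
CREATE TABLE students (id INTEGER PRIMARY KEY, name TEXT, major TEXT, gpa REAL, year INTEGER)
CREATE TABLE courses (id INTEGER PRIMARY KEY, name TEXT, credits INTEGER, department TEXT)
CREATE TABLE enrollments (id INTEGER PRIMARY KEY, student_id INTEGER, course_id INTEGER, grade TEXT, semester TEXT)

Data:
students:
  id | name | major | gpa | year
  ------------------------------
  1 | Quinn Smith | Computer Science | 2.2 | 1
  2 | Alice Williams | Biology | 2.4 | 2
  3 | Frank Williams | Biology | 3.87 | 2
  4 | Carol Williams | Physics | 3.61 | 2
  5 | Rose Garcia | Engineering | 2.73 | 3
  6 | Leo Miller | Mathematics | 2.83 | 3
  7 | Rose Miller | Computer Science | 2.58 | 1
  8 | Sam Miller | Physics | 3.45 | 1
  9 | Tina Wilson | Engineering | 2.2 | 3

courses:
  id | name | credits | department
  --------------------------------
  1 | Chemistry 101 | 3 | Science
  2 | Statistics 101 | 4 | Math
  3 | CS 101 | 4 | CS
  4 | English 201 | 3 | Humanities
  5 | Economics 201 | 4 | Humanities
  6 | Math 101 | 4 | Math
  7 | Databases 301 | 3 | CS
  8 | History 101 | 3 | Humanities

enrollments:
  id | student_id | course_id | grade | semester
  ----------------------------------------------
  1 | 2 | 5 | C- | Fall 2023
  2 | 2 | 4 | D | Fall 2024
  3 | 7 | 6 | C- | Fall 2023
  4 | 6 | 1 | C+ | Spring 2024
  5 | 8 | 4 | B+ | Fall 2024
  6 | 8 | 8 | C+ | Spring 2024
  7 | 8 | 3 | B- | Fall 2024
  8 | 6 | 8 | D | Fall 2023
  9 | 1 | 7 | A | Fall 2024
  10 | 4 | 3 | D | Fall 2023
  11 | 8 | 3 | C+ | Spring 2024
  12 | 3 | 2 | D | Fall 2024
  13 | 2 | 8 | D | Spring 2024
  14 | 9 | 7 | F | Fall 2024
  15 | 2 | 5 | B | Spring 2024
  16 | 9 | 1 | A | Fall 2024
SELECT name, gpa FROM students WHERE gpa BETWEEN 2.98 AND 3.37

Execution result:
(no rows)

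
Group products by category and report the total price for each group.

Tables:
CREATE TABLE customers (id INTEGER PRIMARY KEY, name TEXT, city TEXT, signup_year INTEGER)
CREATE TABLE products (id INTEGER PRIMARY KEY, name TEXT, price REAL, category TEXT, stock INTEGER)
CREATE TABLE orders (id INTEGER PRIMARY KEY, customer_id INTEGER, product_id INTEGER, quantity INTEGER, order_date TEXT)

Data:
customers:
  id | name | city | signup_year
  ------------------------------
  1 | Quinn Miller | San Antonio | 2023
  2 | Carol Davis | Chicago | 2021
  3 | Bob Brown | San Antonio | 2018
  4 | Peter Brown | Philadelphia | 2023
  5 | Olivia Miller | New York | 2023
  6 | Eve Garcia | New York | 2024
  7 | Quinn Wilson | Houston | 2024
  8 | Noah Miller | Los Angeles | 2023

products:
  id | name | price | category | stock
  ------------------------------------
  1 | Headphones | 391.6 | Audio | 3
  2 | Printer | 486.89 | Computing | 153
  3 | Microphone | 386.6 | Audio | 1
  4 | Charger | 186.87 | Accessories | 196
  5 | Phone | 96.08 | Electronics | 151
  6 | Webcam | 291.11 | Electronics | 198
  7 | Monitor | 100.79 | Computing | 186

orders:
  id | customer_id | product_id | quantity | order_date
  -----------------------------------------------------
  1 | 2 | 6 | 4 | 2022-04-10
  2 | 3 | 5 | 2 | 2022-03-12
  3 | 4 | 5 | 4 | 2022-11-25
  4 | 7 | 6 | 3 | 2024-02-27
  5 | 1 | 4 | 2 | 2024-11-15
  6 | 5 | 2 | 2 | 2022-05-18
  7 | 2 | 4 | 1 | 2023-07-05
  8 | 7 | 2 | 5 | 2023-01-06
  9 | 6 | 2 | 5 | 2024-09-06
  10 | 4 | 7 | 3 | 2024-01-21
SELECT category, SUM(price) AS sum_price FROM products GROUP BY category

Execution result:
category | sum_price
Accessories | 186.87
Audio | 778.20
Computing | 587.68
Electronics | 387.19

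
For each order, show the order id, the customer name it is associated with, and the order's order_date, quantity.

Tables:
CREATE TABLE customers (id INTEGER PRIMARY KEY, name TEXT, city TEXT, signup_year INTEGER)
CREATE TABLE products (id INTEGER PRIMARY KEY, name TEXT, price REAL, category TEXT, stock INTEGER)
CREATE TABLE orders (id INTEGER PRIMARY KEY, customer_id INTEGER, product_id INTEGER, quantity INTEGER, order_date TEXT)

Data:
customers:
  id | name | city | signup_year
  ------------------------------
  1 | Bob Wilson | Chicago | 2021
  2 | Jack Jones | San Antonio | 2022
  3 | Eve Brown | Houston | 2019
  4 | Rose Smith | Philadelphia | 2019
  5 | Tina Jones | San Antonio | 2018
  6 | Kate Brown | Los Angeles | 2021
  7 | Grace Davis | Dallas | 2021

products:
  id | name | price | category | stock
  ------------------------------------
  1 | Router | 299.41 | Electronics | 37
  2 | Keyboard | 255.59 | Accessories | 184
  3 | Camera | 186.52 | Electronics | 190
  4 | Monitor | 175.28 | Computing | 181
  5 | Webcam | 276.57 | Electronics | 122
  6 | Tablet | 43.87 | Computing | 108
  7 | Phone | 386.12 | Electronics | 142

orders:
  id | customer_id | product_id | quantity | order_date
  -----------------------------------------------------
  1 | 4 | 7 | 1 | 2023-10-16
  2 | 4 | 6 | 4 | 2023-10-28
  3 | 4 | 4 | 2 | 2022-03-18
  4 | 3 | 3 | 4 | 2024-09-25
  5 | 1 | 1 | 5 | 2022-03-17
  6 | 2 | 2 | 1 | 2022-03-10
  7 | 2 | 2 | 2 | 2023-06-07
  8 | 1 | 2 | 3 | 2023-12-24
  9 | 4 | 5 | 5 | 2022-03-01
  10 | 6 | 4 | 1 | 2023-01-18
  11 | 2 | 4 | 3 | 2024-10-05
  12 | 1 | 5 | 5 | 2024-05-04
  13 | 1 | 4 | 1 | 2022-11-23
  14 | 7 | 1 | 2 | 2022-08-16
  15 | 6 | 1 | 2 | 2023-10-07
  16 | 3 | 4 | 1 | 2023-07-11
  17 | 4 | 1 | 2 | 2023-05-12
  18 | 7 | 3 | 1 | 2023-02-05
SELECT c.id, p.name AS customer, c.order_date, c.quantity FROM orders c JOIN customers p ON c.customer_id = p.id

Execution result:
id | customer | order_date | quantity
1 | Rose Smith | 2023-10-16 | 1
2 | Rose Smith | 2023-10-28 | 4
3 | Rose Smith | 2022-03-18 | 2
4 | Eve Brown | 2024-09-25 | 4
5 | Bob Wilson | 2022-03-17 | 5
6 | Jack Jones | 2022-03-10 | 1
7 | Jack Jones | 2023-06-07 | 2
8 | Bob Wilson | 2023-12-24 | 3
9 | Rose Smith | 2022-03-01 | 5
10 | Kate Brown | 2023-01-18 | 1
11 | Jack Jones | 2024-10-05 | 3
12 | Bob Wilson | 2024-05-04 | 5
13 | Bob Wilson | 2022-11-23 | 1
14 | Grace Davis | 2022-08-16 | 2
15 | Kate Brown | 2023-10-07 | 2
16 | Eve Brown | 2023-07-11 | 1
17 | Rose Smith | 2023-05-12 | 2
18 | Grace Davis | 2023-02-05 | 1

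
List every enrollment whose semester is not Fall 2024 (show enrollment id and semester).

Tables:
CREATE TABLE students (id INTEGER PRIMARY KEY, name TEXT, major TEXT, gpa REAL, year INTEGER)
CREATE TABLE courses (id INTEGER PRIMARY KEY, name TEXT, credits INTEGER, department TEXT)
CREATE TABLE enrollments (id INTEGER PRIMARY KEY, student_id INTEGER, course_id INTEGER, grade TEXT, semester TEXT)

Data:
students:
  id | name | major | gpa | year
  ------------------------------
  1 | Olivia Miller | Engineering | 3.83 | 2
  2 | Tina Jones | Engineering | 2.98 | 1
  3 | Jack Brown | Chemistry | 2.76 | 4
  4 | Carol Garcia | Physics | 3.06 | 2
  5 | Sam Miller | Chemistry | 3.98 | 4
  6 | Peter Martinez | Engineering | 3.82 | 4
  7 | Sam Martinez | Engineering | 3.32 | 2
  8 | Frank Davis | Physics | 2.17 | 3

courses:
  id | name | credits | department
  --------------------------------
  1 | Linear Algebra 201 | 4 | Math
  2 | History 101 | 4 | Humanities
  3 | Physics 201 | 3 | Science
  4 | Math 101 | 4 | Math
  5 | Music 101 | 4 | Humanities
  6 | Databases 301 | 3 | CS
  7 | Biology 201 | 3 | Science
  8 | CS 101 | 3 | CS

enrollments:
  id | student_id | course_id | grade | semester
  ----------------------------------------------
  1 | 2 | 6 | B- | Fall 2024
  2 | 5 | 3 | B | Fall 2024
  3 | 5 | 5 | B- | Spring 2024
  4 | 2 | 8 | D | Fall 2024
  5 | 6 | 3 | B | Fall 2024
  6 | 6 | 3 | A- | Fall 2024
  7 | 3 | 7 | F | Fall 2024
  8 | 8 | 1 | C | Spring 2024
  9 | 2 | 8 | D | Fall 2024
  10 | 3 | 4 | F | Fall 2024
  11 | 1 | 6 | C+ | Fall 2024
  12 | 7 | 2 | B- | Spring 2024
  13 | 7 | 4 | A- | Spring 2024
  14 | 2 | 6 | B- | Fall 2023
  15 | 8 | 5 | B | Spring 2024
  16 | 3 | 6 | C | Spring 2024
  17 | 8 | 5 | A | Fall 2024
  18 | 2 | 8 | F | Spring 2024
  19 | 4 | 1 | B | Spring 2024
SELECT id, semester FROM enrollments WHERE semester <> 'Fall 2024'

Execution result:
id | semester
3 | Spring 2024
8 | Spring 2024
12 | Spring 2024
13 | Spring 2024
14 | Fall 2023
15 | Spring 2024
16 | Spring 2024
18 | Spring 2024
19 | Spring 2024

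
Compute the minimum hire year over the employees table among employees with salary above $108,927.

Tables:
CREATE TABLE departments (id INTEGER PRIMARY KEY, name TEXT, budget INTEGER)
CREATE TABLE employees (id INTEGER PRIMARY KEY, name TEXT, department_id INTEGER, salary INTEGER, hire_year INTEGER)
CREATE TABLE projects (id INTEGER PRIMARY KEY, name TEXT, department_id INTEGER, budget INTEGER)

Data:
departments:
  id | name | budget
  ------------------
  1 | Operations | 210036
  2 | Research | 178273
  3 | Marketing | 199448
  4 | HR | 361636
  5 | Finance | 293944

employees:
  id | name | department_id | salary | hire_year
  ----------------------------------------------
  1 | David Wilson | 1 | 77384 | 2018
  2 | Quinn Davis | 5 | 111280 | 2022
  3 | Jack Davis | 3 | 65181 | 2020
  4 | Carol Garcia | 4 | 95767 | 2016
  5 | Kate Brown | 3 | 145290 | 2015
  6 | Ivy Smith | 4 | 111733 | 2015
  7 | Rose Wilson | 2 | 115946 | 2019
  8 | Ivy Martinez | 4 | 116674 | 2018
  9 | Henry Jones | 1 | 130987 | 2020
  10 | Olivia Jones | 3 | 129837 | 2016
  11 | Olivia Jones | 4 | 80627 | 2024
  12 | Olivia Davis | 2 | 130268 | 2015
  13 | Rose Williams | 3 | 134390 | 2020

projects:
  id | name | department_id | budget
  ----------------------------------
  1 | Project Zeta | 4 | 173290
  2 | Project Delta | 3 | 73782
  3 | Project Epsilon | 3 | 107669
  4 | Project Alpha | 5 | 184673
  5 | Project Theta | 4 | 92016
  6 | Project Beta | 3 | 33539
SELECT MIN(hire_year) FROM employees WHERE salary > 108927

Execution result:
2015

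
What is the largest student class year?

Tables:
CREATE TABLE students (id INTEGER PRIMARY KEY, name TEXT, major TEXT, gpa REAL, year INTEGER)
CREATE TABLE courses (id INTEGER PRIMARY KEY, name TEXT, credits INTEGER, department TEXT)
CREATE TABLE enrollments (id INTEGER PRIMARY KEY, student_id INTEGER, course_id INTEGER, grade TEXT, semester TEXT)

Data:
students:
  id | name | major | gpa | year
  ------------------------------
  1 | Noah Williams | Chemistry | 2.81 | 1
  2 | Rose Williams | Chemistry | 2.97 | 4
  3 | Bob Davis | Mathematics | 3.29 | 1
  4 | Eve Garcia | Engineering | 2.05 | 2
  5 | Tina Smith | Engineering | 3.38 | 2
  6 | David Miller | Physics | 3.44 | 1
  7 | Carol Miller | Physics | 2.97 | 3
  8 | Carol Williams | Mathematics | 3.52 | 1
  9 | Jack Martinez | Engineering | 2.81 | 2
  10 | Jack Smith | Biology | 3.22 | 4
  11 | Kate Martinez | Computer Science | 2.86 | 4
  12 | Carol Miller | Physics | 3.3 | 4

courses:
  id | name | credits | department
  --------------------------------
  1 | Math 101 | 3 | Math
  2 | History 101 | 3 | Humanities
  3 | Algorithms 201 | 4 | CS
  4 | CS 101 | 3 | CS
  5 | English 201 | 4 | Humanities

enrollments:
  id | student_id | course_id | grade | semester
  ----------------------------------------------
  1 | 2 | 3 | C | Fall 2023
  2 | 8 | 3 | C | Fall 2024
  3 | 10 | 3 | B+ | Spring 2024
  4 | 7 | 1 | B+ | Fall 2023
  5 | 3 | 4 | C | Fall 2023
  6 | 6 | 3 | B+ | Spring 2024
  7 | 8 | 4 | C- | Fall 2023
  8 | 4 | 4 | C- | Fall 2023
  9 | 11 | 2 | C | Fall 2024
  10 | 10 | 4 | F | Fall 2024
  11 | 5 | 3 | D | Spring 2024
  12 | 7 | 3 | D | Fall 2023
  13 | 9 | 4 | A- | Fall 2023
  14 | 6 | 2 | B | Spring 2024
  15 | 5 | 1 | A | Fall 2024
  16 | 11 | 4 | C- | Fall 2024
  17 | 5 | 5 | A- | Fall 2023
SELECT MAX(year) FROM students

Execution result:
4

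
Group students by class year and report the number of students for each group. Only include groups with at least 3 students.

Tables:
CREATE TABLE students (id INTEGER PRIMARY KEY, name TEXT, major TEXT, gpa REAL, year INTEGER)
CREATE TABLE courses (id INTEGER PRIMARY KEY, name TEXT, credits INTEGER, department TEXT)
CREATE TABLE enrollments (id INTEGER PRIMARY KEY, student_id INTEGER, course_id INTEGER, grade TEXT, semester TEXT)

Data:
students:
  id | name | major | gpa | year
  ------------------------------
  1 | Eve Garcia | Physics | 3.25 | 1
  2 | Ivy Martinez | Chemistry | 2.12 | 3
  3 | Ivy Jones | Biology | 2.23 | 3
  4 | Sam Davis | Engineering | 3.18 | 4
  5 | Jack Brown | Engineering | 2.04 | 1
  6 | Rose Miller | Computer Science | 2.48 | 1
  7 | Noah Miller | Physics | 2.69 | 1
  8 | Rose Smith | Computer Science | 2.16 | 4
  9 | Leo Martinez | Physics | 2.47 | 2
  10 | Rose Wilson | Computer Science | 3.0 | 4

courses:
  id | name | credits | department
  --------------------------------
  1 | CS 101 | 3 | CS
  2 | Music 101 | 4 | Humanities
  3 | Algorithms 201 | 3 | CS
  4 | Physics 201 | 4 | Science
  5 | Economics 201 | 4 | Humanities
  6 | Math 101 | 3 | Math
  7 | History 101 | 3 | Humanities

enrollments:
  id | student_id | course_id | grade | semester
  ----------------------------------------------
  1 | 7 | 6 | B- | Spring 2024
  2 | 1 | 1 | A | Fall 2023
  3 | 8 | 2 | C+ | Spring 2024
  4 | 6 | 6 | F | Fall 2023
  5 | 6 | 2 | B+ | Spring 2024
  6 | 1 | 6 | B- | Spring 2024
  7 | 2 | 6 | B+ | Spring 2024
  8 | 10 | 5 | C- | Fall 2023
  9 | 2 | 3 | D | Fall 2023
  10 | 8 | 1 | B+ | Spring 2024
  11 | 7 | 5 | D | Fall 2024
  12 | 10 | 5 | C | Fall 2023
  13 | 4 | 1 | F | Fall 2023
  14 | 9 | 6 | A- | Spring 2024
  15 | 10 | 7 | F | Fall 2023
SELECT year, COUNT(*) AS n FROM students GROUP BY year HAVING COUNT(*) >= 3

Execution result:
year | n
1 | 4
4 | 3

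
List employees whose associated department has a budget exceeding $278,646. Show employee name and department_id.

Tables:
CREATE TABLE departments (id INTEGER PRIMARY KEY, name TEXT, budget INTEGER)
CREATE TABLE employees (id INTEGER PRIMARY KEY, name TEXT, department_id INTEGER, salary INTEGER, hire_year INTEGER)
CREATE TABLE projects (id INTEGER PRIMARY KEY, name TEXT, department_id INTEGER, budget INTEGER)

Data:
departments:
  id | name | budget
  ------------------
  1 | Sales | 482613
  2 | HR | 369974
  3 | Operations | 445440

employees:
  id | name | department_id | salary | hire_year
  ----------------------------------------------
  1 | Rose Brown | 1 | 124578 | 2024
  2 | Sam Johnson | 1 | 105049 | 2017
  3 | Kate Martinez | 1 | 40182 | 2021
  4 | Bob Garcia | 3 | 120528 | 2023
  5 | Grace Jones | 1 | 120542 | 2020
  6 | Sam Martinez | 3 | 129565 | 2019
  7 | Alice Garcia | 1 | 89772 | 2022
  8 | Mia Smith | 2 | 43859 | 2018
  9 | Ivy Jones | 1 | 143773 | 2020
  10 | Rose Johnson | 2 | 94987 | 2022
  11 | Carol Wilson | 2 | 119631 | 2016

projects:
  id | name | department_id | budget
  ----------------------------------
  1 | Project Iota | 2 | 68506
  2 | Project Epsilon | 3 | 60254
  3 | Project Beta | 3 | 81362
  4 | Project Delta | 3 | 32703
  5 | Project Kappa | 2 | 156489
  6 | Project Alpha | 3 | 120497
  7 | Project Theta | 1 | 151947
SELECT name, department_id FROM employees WHERE department_id IN (SELECT id FROM departments WHERE budget > 278646)

Execution result:
name | department_id
Rose Brown | 1
Sam Johnson | 1
Kate Martinez | 1
Bob Garcia | 3
Grace Jones | 1
Sam Martinez | 3
Alice Garcia | 1
Mia Smith | 2
Ivy Jones | 1
Rose Johnson | 2
Carol Wilson | 2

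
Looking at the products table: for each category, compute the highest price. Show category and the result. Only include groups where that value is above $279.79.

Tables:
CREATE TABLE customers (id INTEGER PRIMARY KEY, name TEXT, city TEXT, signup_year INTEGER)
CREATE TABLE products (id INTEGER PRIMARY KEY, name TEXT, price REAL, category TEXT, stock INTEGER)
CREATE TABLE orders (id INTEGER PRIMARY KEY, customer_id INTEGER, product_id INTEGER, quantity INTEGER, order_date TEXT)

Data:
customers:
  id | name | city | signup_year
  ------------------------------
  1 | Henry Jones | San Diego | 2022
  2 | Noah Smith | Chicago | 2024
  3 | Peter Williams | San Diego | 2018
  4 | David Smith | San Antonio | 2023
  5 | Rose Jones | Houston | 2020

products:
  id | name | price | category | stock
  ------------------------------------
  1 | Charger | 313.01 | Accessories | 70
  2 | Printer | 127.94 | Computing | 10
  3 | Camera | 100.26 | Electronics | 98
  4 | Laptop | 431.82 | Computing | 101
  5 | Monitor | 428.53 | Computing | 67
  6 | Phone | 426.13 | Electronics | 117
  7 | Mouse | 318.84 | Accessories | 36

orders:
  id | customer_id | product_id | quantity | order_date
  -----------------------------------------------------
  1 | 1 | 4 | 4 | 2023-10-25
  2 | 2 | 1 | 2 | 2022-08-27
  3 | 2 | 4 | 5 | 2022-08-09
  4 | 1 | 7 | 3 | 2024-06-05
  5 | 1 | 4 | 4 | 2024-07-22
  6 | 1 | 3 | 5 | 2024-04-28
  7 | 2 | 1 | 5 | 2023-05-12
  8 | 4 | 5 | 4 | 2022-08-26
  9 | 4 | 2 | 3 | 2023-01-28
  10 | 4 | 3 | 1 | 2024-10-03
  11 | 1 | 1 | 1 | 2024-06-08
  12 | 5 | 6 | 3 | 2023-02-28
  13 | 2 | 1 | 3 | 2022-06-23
SELECT category, MAX(price) AS max_price FROM products GROUP BY category HAVING MAX(price) > 279.79

Execution result:
category | max_price
Accessories | 318.84
Computing | 431.82
Electronics | 426.13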